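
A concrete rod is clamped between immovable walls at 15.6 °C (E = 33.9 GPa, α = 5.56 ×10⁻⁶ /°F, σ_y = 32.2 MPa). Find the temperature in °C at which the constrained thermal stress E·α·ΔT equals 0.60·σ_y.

α = 5.56×10⁻⁶/°F × 9/5 = 10.0×10⁻⁶/K.
E·α·ΔT = 19.32 MPa ⇒ ΔT = 19.32 / (33.90×10³ × 10.0×10⁻⁶) = 56.95 K.
T = 15.6 + 56.95 = 72.55 °C.

72.5 °C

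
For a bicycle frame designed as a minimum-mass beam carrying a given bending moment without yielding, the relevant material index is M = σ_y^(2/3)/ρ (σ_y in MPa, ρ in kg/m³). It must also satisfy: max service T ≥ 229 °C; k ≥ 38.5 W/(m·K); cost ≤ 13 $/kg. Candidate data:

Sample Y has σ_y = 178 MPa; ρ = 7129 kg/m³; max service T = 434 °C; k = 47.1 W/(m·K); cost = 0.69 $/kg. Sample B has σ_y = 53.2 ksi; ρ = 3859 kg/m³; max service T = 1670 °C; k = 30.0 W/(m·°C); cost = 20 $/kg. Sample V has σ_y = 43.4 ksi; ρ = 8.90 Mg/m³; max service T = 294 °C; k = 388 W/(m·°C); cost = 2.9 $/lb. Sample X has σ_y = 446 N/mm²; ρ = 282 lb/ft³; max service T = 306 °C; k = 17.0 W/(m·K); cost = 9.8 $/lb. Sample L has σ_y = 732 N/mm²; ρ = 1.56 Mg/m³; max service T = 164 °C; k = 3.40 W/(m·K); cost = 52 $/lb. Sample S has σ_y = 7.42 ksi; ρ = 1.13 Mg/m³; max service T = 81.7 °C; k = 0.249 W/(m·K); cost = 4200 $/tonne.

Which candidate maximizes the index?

Screen on constraints: max service T ≥ 229 °C; k ≥ 38.5 W/(m·K); cost ≤ 13 $/kg. Survivors: sample Y, sample V.
After converting to SI:
  sample Y: σ_y = 178.0 MPa, ρ = 7129 kg/m³
  sample V: σ_y = 299.2 MPa, ρ = 8900 kg/m³
  sample V: M = 5.03×10⁻³
  sample Y: M = 4.44×10⁻³
Highest index: sample V.

sample V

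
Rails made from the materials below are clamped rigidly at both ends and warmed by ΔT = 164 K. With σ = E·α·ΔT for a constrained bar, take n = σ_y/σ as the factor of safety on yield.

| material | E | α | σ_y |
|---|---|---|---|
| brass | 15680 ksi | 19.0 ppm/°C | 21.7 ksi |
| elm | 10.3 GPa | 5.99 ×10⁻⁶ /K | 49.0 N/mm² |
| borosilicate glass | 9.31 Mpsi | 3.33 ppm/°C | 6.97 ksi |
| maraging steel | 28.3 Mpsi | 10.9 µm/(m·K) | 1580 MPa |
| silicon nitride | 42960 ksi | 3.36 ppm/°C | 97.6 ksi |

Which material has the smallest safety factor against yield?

Converting E to GPa, α to ×10⁻⁶/K, σ_y to MPa, then σ and n for each:
  brass: E = 108.1, α = 19.0, σ_y = 149.6 → σ = 337 MPa, n = 0.444
  elm: E = 10.30, α = 5.99, σ_y = 49.00 → σ = 10.1 MPa, n = 4.84
  borosilicate glass: E = 64.19, α = 3.33, σ_y = 48.06 → σ = 35.1 MPa, n = 1.37
  maraging steel: E = 195.1, α = 10.9, σ_y = 1580 → σ = 349 MPa, n = 4.53
  silicon nitride: E = 296.2, α = 3.36, σ_y = 672.9 → σ = 163 MPa, n = 4.12
The minimum is brass at n = 0.444.

brass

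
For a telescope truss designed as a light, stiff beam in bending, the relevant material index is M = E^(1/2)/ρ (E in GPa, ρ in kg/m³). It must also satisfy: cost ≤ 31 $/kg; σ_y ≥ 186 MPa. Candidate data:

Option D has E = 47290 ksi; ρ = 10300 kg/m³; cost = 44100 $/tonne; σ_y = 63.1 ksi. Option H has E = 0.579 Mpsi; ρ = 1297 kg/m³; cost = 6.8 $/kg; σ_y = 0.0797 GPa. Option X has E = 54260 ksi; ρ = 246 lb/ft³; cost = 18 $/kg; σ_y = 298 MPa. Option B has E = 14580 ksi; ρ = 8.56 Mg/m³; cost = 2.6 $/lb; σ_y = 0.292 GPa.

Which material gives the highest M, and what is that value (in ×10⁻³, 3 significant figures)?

Screen on constraints: cost ≤ 31 $/kg; σ_y ≥ 186 MPa. Survivors: option X, option B.
In SI units:
  option X: E = 374.1 GPa, ρ = 3941 kg/m³
  option B: E = 100.5 GPa, ρ = 8560 kg/m³
  option X: M = 4.91×10⁻³
  option B: M = 1.17×10⁻³
The maximum is for option X.

option X, M = 4.91×10⁻³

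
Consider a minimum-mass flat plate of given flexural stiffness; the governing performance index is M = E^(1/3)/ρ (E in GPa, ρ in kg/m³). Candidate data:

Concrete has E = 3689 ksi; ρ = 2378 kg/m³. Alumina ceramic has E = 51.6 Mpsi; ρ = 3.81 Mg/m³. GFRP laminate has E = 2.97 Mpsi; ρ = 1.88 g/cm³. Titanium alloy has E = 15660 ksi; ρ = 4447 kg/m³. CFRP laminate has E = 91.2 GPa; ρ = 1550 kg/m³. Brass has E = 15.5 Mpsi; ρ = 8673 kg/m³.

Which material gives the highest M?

After converting to SI:
  concrete: E = 25.43 GPa, ρ = 2378 kg/m³
  alumina ceramic: E = 355.8 GPa, ρ = 3810 kg/m³
  GFRP laminate: E = 20.48 GPa, ρ = 1880 kg/m³
  titanium alloy: E = 108.0 GPa, ρ = 4447 kg/m³
  CFRP laminate: E = 91.20 GPa, ρ = 1550 kg/m³
  brass: E = 106.9 GPa, ρ = 8673 kg/m³
  CFRP laminate: M = 2.90×10⁻³
  alumina ceramic: M = 1.86×10⁻³
  GFRP laminate: M = 1.46×10⁻³
  concrete: M = 1.24×10⁻³
  titanium alloy: M = 1.07×10⁻³
  brass: M = 0.547×10⁻³
Highest index: CFRP laminate.

CFRP laminate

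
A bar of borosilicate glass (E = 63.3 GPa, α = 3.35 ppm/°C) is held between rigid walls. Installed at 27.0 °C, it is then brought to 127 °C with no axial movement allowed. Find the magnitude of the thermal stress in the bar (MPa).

21.2 MPa

ΔT = 100.0 K. Constrained thermal stress σ = E·α·ΔT = 63.30×10³ MPa × 3.35×10⁻⁶ × 100.0 = 21.2 MPa (compressive).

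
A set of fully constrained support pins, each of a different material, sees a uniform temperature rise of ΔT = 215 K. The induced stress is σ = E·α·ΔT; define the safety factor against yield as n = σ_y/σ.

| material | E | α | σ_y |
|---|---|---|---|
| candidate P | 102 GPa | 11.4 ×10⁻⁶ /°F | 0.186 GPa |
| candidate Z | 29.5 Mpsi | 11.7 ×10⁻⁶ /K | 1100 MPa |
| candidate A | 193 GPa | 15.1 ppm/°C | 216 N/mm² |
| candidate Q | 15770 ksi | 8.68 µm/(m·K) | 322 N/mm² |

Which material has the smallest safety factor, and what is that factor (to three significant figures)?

With everything in SI (GPa, ×10⁻⁶/K, MPa):
  candidate P: E = 102.0, α = 20.5, σ_y = 186.0 → σ = 450 MPa, n = 0.413
  candidate Z: E = 203.4, α = 11.7, σ_y = 1100 → σ = 512 MPa, n = 2.15
  candidate A: E = 193.0, α = 15.1, σ_y = 216.0 → σ = 627 MPa, n = 0.345
  candidate Q: E = 108.7, α = 8.68, σ_y = 322.0 → σ = 203 MPa, n = 1.59
Smallest n: candidate A with n = 0.345.

candidate A, n = 0.345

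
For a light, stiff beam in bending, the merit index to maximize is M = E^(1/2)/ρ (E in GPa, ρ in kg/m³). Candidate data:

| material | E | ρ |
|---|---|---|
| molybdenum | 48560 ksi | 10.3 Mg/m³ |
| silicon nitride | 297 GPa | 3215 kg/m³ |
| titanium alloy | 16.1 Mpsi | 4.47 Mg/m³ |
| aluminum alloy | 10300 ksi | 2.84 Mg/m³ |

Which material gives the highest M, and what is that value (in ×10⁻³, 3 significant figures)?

silicon nitride, M = 5.36×10⁻³

Putting every candidate on a common basis:
  molybdenum: E = 334.8 GPa, ρ = 10300 kg/m³
  silicon nitride: E = 297.0 GPa, ρ = 3215 kg/m³
  titanium alloy: E = 111.0 GPa, ρ = 4470 kg/m³
  aluminum alloy: E = 71.02 GPa, ρ = 2840 kg/m³
  silicon nitride: M = 5.36×10⁻³
  aluminum alloy: M = 2.97×10⁻³
  titanium alloy: M = 2.36×10⁻³
  molybdenum: M = 1.78×10⁻³
Silicon nitride ranks first.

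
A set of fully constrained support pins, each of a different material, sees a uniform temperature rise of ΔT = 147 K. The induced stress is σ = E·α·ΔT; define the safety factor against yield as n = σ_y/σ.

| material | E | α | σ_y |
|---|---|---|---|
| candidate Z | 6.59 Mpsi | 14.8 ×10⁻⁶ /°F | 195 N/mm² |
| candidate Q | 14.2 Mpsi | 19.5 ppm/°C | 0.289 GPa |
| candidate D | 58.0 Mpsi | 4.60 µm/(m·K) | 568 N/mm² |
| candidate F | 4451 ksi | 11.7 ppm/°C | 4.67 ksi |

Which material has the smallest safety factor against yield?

Converting E to GPa, α to ×10⁻⁶/K, σ_y to MPa, then σ and n for each:
  candidate Z: E = 45.44, α = 26.6, σ_y = 195.0 → σ = 178 MPa, n = 1.10
  candidate Q: E = 97.91, α = 19.5, σ_y = 289.0 → σ = 281 MPa, n = 1.03
  candidate D: E = 399.9, α = 4.60, σ_y = 568.0 → σ = 270 MPa, n = 2.10
  candidate F: E = 30.69, α = 11.7, σ_y = 32.20 → σ = 52.8 MPa, n = 0.610
Smallest n: candidate F with n = 0.610.

candidate F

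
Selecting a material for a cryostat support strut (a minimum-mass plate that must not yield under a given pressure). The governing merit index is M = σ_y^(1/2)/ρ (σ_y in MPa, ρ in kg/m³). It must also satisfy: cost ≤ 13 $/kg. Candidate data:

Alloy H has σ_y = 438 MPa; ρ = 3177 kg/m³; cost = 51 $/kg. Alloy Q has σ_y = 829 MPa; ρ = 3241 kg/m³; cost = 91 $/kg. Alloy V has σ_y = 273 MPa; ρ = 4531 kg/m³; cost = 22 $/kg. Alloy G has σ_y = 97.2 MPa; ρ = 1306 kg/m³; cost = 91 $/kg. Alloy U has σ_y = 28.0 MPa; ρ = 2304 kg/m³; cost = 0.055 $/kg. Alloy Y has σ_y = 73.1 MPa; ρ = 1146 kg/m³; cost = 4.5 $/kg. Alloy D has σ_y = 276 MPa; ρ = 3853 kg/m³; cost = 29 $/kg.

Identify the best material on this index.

Screen on constraints: cost ≤ 13 $/kg. Survivors: alloy U, alloy Y.
Computing M directly (units already consistent):
  alloy Y: M = 7.46×10⁻³
  alloy U: M = 2.30×10⁻³
The maximum is for alloy Y.

alloy Y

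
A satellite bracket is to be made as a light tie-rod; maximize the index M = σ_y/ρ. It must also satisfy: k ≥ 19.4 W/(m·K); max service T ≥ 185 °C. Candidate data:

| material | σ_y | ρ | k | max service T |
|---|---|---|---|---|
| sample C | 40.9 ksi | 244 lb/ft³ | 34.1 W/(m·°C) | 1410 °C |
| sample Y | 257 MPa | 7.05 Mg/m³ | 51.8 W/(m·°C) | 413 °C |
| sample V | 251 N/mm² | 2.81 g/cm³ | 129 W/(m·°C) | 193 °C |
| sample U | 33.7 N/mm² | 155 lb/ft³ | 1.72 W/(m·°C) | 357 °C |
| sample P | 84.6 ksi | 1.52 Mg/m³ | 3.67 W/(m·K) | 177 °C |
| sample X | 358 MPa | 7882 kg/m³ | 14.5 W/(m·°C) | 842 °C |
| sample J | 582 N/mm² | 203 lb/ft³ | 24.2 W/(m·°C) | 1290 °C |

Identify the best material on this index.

Screen on constraints: k ≥ 19.4 W/(m·K); max service T ≥ 185 °C. Survivors: sample C, sample Y, sample V, sample J.
Putting every candidate on a common basis:
  sample C: σ_y = 282.0 MPa, ρ = 3909 kg/m³
  sample Y: σ_y = 257.0 MPa, ρ = 7050 kg/m³
  sample V: σ_y = 251.0 MPa, ρ = 2810 kg/m³
  sample J: σ_y = 582.0 MPa, ρ = 3252 kg/m³
  sample J: M = 179 kN·m/kg
  sample V: M = 89.3 kN·m/kg
  sample C: M = 72.1 kN·m/kg
  sample Y: M = 36.5 kN·m/kg
Sample J has the largest M.

sample J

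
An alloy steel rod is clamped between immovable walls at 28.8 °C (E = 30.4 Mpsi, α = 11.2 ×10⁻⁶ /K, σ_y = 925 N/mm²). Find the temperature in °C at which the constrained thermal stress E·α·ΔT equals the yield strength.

423 °C

E = 30.4 Mpsi = 209.6 GPa.
σ_y = 925 N/mm² = 925.0 MPa.
E·α·ΔT = 925.0 MPa ⇒ ΔT = 925.0 / (209.6×10³ × 11.2×10⁻⁶) = 394.0 K.
T = 28.8 + 394.0 = 422.8 °C.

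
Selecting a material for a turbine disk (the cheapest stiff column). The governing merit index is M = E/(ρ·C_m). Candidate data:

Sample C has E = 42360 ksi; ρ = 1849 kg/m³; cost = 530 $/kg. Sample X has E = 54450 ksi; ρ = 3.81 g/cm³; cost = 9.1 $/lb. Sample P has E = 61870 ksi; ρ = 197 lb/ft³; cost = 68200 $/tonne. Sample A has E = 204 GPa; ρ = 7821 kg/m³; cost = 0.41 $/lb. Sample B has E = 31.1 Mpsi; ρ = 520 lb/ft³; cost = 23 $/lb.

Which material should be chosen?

In SI units:
  sample C: E = 292.1 GPa, ρ = 1849 kg/m³, cost = 530.0 $/kg
  sample X: E = 375.4 GPa, ρ = 3810 kg/m³, cost = 20.06 $/kg
  sample P: E = 426.6 GPa, ρ = 3156 kg/m³, cost = 68.20 $/kg
  sample A: E = 204.0 GPa, ρ = 7821 kg/m³, cost = 0.9039 $/kg
  sample B: E = 214.4 GPa, ρ = 8330 kg/m³, cost = 50.71 $/kg
  sample A: M = 28.9 MN·m per $
  sample X: M = 4.91 MN·m per $
  sample P: M = 1.98 MN·m per $
  sample B: M = 0.508 MN·m per $
  sample C: M = 0.298 MN·m per $
Sample A has the largest M.

sample A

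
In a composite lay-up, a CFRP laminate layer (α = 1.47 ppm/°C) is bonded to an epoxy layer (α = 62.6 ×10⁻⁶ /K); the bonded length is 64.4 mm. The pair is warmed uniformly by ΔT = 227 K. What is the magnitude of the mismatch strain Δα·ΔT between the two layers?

0.0139

Δα = |1.47 − 62.6|×10⁻⁶/K = 61.1×10⁻⁶/K.
Mismatch strain = Δα·ΔT = 61.1×10⁻⁶ × 227.0 = 0.0139.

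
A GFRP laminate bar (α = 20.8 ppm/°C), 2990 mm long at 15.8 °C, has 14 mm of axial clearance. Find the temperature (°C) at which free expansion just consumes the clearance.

241 °C

α·L₀·ΔT = 14.0 mm ⇒ ΔT = 14.0 / (20.8×10⁻⁶ × 2990.0) = 225.1 K.
T = 15.8 + 225.1 = 240.9 °C.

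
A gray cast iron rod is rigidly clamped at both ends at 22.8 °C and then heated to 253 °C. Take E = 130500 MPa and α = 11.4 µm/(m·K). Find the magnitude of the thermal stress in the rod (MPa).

342 MPa

E = 130500 MPa = 130.5 GPa.
ΔT = 230.2 K. Constrained thermal stress σ = E·α·ΔT = 130.5×10³ MPa × 11.4×10⁻⁶ × 230.2 = 342 MPa (compressive).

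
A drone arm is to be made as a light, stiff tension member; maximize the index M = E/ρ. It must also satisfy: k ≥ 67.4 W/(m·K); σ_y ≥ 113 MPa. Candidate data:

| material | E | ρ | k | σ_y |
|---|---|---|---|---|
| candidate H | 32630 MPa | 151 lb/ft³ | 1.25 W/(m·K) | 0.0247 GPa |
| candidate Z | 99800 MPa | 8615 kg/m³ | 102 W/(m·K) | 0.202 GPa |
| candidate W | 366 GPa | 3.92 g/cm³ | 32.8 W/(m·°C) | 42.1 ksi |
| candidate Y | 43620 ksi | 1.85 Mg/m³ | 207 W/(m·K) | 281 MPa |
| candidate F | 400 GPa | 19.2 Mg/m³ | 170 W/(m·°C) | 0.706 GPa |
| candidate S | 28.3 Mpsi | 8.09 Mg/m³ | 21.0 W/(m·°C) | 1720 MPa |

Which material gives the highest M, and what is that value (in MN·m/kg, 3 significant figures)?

candidate Y, M = 163 MN·m/kg

Screen on constraints: k ≥ 67.4 W/(m·K); σ_y ≥ 113 MPa. Survivors: candidate Z, candidate Y, candidate F.
In SI units:
  candidate Z: E = 99.80 GPa, ρ = 8615 kg/m³
  candidate Y: E = 300.7 GPa, ρ = 1850 kg/m³
  candidate F: E = 400.0 GPa, ρ = 19200 kg/m³
  candidate Y: M = 163 MN·m/kg
  candidate F: M = 20.8 MN·m/kg
  candidate Z: M = 11.6 MN·m/kg
Candidate Y has the largest M.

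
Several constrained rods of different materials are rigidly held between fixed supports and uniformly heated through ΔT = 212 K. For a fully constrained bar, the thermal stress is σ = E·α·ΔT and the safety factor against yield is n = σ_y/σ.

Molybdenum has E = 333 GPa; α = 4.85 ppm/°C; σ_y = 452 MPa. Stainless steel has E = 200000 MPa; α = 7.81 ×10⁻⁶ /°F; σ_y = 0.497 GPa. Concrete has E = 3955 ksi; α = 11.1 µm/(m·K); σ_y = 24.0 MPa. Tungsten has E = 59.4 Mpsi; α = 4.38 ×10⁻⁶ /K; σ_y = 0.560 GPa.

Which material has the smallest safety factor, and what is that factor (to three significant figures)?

Converting E to GPa, α to ×10⁻⁶/K, σ_y to MPa, then σ and n for each:
  molybdenum: E = 333.0, α = 4.85, σ_y = 452.0 → σ = 342 MPa, n = 1.32
  stainless steel: E = 200.0, α = 14.1, σ_y = 497.0 → σ = 596 MPa, n = 0.834
  concrete: E = 27.27, α = 11.1, σ_y = 24.00 → σ = 64.2 MPa, n = 0.374
  tungsten: E = 409.5, α = 4.38, σ_y = 560.0 → σ = 380 MPa, n = 1.47
Concrete has the lowest safety factor, n = 0.374.

concrete, n = 0.374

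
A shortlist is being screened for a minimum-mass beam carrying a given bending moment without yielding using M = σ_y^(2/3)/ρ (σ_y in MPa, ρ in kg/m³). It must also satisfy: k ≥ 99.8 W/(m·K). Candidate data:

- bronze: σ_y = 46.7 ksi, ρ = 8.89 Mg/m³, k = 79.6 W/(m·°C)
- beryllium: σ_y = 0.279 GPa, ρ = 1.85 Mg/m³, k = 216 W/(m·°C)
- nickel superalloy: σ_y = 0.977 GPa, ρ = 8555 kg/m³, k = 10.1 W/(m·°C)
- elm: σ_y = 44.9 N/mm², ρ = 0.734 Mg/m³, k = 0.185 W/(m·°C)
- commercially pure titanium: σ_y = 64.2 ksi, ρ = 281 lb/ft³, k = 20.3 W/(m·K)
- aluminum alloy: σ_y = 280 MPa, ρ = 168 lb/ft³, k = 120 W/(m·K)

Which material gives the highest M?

beryllium

Screen on constraints: k ≥ 99.8 W/(m·K). Survivors: beryllium, aluminum alloy.
In SI units:
  beryllium: σ_y = 279.0 MPa, ρ = 1850 kg/m³
  aluminum alloy: σ_y = 280.0 MPa, ρ = 2691 kg/m³
  beryllium: M = 23.1×10⁻³
  aluminum alloy: M = 15.9×10⁻³
Beryllium has the largest M.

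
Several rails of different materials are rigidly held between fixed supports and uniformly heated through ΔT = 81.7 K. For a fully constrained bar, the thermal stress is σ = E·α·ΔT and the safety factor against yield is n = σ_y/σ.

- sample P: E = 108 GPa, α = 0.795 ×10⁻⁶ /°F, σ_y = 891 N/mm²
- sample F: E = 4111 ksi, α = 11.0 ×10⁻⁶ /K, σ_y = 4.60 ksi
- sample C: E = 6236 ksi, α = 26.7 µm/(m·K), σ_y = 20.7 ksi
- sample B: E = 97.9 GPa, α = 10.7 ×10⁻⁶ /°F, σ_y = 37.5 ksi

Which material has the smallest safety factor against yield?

sample F

Converting E to GPa, α to ×10⁻⁶/K, σ_y to MPa, then σ and n for each:
  sample P: E = 108.0, α = 1.43, σ_y = 891.0 → σ = 12.6 MPa, n = 70.6
  sample F: E = 28.34, α = 11.0, σ_y = 31.72 → σ = 25.5 MPa, n = 1.25
  sample C: E = 43.00, α = 26.7, σ_y = 142.7 → σ = 93.8 MPa, n = 1.52
  sample B: E = 97.90, α = 19.3, σ_y = 258.6 → σ = 154 MPa, n = 1.68
Smallest n: sample F with n = 1.25.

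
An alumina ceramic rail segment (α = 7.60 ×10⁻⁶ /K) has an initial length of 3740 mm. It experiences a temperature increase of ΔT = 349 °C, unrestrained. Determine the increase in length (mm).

ΔL = α·L₀·ΔT = 7.60×10⁻⁶ × 3740 mm × 349.0 K = 9.92 mm.

9.92 mm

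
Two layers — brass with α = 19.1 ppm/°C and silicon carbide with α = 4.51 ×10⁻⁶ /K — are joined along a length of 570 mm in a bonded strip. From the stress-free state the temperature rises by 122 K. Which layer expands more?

brass

α(brass) = 19.1×10⁻⁶/K vs α(silicon carbide) = 4.51×10⁻⁶/K.
Higher α expands more for the same ΔT: brass.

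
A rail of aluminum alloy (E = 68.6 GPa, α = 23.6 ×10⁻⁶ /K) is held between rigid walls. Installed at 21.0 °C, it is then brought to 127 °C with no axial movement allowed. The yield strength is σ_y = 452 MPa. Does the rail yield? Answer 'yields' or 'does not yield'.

ΔT = 106.0 K. Constrained thermal stress σ = E·α·ΔT = 68.60×10³ MPa × 23.6×10⁻⁶ × 106.0 = 172 MPa (compressive).
Compare to σ_y = 452 MPa: σ < σ_y, so it does not yield.

does not yield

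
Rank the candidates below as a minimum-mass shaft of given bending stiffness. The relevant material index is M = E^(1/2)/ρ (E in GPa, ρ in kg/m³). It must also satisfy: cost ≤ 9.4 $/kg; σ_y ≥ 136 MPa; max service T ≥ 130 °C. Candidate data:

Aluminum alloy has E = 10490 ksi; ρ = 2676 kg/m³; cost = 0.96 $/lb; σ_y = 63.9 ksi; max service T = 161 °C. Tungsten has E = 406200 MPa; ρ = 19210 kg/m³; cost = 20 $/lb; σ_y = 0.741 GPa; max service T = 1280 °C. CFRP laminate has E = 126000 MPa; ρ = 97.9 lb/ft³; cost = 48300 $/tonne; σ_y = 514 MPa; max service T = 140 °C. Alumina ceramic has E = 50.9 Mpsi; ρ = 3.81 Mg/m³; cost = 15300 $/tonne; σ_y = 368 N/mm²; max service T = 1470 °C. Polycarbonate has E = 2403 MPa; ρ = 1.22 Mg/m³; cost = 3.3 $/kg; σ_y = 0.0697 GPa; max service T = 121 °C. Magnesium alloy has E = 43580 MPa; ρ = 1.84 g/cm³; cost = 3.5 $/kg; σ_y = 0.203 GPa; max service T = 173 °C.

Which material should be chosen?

magnesium alloy

Screen on constraints: cost ≤ 9.4 $/kg; σ_y ≥ 136 MPa; max service T ≥ 130 °C. Survivors: aluminum alloy, magnesium alloy.
In SI units:
  aluminum alloy: E = 72.33 GPa, ρ = 2676 kg/m³
  magnesium alloy: E = 43.58 GPa, ρ = 1840 kg/m³
  magnesium alloy: M = 3.59×10⁻³
  aluminum alloy: M = 3.18×10⁻³
Magnesium alloy ranks first.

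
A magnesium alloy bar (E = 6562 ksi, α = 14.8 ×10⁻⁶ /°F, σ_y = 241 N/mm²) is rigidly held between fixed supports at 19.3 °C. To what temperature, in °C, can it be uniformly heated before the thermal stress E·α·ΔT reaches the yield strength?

219 °C

E = 6562 ksi = 45.24 GPa.
α = 14.8×10⁻⁶/°F × 9/5 = 26.6×10⁻⁶/K.
σ_y = 241 N/mm² = 241.0 MPa.
E·α·ΔT = 241.0 MPa ⇒ ΔT = 241.0 / (45.24×10³ × 26.6×10⁻⁶) = 200.0 K.
T = 19.3 + 200.0 = 219.3 °C.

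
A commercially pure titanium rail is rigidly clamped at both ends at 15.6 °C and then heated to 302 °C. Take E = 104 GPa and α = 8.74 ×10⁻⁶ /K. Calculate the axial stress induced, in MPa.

ΔT = 286.4 K. Constrained thermal stress σ = E·α·ΔT = 104.0×10³ MPa × 8.74×10⁻⁶ × 286.4 = 260 MPa (compressive).

260 MPa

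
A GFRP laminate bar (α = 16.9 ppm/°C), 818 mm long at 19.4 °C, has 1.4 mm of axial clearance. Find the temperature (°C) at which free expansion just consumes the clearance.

121 °C

α·L₀·ΔT = 1.4 mm ⇒ ΔT = 1.4 / (16.9×10⁻⁶ × 818.0) = 101.3 K.
T = 19.4 + 101.3 = 120.7 °C.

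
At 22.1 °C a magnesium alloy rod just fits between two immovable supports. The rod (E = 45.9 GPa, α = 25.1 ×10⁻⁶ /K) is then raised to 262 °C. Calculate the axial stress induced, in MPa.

276 MPa

ΔT = 239.9 K. Constrained thermal stress σ = E·α·ΔT = 45.90×10³ MPa × 25.1×10⁻⁶ × 239.9 = 276 MPa (compressive).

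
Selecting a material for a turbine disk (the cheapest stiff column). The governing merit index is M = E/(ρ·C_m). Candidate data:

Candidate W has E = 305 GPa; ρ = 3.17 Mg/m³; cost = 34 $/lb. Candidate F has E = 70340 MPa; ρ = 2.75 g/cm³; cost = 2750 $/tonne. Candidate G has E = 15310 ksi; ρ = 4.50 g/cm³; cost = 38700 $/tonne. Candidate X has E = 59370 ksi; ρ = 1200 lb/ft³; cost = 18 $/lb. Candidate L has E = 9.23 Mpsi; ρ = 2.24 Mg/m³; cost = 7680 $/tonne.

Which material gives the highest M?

In SI units:
  candidate W: E = 305.0 GPa, ρ = 3170 kg/m³, cost = 74.96 $/kg
  candidate F: E = 70.34 GPa, ρ = 2750 kg/m³, cost = 2.750 $/kg
  candidate G: E = 105.6 GPa, ρ = 4500 kg/m³, cost = 38.70 $/kg
  candidate X: E = 409.3 GPa, ρ = 19220 kg/m³, cost = 39.68 $/kg
  candidate L: E = 63.64 GPa, ρ = 2240 kg/m³, cost = 7.680 $/kg
  candidate F: M = 9.30 MN·m per $
  candidate L: M = 3.70 MN·m per $
  candidate W: M = 1.28 MN·m per $
  candidate G: M = 0.606 MN·m per $
  candidate X: M = 0.537 MN·m per $
Highest index: candidate F.

candidate F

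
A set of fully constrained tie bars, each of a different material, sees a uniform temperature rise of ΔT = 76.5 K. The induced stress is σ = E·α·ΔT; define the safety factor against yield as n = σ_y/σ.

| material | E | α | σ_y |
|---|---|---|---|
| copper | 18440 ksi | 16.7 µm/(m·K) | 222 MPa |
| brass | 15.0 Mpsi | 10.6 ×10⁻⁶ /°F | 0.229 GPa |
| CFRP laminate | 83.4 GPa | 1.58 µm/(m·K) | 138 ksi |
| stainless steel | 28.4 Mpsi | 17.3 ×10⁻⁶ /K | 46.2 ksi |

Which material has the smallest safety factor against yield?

stainless steel

Per material, after unit conversion:
  copper: E = 127.1, α = 16.7, σ_y = 222.0 → σ = 162 MPa, n = 1.37
  brass: E = 103.4, α = 19.1, σ_y = 229.0 → σ = 151 MPa, n = 1.52
  CFRP laminate: E = 83.40, α = 1.58, σ_y = 951.5 → σ = 10.1 MPa, n = 94.4
  stainless steel: E = 195.8, α = 17.3, σ_y = 318.5 → σ = 259 MPa, n = 1.23
The minimum is stainless steel at n = 1.23.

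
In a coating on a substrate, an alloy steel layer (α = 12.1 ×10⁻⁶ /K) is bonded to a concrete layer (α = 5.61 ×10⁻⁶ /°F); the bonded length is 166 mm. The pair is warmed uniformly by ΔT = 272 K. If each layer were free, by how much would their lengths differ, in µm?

90.4 µm

concrete: α = 5.61×10⁻⁶/°F × 9/5 = 10.1×10⁻⁶/K.
Δα = |12.1 − 10.1|×10⁻⁶/K = 2.00×10⁻⁶/K.
ΔL_mismatch = Δα·L·ΔT = 2.00×10⁻⁶ × 166.0 mm × 272.0 K = 90.4 µm.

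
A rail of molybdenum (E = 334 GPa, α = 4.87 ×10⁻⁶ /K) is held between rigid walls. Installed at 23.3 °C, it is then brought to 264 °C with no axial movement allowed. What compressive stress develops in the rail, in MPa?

392 MPa

ΔT = 240.7 K. Constrained thermal stress σ = E·α·ΔT = 334.0×10³ MPa × 4.87×10⁻⁶ × 240.7 = 392 MPa (compressive).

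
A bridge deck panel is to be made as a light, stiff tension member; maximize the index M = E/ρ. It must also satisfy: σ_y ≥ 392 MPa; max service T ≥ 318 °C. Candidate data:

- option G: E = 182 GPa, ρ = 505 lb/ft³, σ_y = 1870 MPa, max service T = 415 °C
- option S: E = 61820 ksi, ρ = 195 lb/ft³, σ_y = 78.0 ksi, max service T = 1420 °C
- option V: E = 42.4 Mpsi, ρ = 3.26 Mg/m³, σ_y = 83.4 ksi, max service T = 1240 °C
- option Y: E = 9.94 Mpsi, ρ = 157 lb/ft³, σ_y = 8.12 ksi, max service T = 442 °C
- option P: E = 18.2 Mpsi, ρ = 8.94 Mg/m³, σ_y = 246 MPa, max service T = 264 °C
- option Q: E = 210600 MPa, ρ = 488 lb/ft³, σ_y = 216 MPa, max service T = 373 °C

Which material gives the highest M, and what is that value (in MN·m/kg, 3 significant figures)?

option S, M = 136 MN·m/kg

Screen on constraints: σ_y ≥ 392 MPa; max service T ≥ 318 °C. Survivors: option G, option S, option V.
Putting every candidate on a common basis:
  option G: E = 182.0 GPa, ρ = 8089 kg/m³
  option S: E = 426.2 GPa, ρ = 3124 kg/m³
  option V: E = 292.3 GPa, ρ = 3260 kg/m³
  option S: M = 136 MN·m/kg
  option V: M = 89.7 MN·m/kg
  option G: M = 22.5 MN·m/kg
Option S ranks first.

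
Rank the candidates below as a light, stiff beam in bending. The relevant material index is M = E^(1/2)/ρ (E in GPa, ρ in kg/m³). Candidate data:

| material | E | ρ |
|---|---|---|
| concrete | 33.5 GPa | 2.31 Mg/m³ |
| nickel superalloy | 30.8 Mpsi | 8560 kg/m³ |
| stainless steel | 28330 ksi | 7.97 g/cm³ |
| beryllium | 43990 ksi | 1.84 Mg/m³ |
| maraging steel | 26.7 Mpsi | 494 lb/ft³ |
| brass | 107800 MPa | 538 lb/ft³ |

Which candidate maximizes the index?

beryllium

Convert each candidate to consistent units, then evaluate M:
  concrete: E = 33.50 GPa, ρ = 2310 kg/m³
  nickel superalloy: E = 212.4 GPa, ρ = 8560 kg/m³
  stainless steel: E = 195.3 GPa, ρ = 7970 kg/m³
  beryllium: E = 303.3 GPa, ρ = 1840 kg/m³
  maraging steel: E = 184.1 GPa, ρ = 7913 kg/m³
  brass: E = 107.8 GPa, ρ = 8618 kg/m³
  beryllium: M = 9.46×10⁻³
  concrete: M = 2.51×10⁻³
  stainless steel: M = 1.75×10⁻³
  maraging steel: M = 1.71×10⁻³
  nickel superalloy: M = 1.70×10⁻³
  brass: M = 1.20×10⁻³
The maximum is for beryllium.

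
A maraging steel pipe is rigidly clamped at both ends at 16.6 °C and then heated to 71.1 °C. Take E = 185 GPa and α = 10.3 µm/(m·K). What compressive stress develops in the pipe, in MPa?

ΔT = 54.50 K. Constrained thermal stress σ = E·α·ΔT = 185.0×10³ MPa × 10.3×10⁻⁶ × 54.50 = 104 MPa (compressive).

104 MPa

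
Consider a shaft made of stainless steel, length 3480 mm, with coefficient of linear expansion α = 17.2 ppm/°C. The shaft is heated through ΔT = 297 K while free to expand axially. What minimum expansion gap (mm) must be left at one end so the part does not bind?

ΔL = α·L₀·ΔT = 17.2×10⁻⁶ × 3480 mm × 297.0 K = 17.8 mm.

17.8 mm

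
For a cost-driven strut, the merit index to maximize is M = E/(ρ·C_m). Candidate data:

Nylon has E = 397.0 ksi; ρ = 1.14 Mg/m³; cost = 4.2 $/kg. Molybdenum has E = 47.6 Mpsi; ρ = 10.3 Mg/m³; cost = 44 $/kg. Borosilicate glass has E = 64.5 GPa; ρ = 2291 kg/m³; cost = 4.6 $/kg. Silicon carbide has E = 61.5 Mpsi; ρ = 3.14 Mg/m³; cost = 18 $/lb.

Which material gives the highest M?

Convert each candidate to consistent units, then evaluate M:
  nylon: E = 2.737 GPa, ρ = 1140 kg/m³, cost = 4.200 $/kg
  molybdenum: E = 328.2 GPa, ρ = 10300 kg/m³, cost = 44.00 $/kg
  borosilicate glass: E = 64.50 GPa, ρ = 2291 kg/m³, cost = 4.600 $/kg
  silicon carbide: E = 424.0 GPa, ρ = 3140 kg/m³, cost = 39.68 $/kg
  borosilicate glass: M = 6.12 MN·m per $
  silicon carbide: M = 3.40 MN·m per $
  molybdenum: M = 0.724 MN·m per $
  nylon: M = 0.572 MN·m per $
Borosilicate glass ranks first.

borosilicate glass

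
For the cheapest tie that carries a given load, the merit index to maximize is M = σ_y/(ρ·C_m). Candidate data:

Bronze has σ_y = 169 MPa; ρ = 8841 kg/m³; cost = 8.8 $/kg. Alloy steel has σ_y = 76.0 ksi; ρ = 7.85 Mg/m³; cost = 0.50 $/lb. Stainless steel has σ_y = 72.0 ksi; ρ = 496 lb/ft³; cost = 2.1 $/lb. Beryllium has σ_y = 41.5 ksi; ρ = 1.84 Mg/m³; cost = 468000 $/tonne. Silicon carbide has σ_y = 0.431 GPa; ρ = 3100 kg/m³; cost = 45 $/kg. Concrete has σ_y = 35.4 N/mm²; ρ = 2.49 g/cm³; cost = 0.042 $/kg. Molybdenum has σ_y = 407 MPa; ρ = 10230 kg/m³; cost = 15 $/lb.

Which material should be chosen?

In SI units:
  bronze: σ_y = 169.0 MPa, ρ = 8841 kg/m³, cost = 8.800 $/kg
  alloy steel: σ_y = 524.0 MPa, ρ = 7850 kg/m³, cost = 1.102 $/kg
  stainless steel: σ_y = 496.4 MPa, ρ = 7945 kg/m³, cost = 4.630 $/kg
  beryllium: σ_y = 286.1 MPa, ρ = 1840 kg/m³, cost = 468.0 $/kg
  silicon carbide: σ_y = 431.0 MPa, ρ = 3100 kg/m³, cost = 45.00 $/kg
  concrete: σ_y = 35.40 MPa, ρ = 2490 kg/m³, cost = 0.04200 $/kg
  molybdenum: σ_y = 407.0 MPa, ρ = 10230 kg/m³, cost = 33.07 $/kg
  concrete: M = 338 kN·m per $
  alloy steel: M = 60.6 kN·m per $
  stainless steel: M = 13.5 kN·m per $
  silicon carbide: M = 3.09 kN·m per $
  bronze: M = 2.17 kN·m per $
  molybdenum: M = 1.20 kN·m per $
  beryllium: M = 0.332 kN·m per $
Concrete has the largest M.

concrete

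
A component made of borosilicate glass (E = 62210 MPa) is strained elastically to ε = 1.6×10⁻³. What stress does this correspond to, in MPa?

99.5 MPa

E = 62210 MPa = 62.21 GPa.
σ = E·ε = 62210 MPa × 1.6×10⁻³ = 99.5 MPa.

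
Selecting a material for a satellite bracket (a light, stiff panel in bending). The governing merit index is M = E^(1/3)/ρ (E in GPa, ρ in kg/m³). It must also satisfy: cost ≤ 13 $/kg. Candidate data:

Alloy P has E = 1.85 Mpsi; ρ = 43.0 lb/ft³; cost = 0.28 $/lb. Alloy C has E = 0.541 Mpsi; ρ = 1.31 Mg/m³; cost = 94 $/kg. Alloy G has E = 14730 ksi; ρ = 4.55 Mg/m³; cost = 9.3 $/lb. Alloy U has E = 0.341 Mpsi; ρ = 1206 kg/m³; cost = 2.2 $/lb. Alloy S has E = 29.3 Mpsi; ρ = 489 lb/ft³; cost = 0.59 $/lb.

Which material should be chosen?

Screen on constraints: cost ≤ 13 $/kg. Survivors: alloy P, alloy U, alloy S.
Convert each candidate to consistent units, then evaluate M:
  alloy P: E = 12.76 GPa, ρ = 688.8 kg/m³
  alloy U: E = 2.351 GPa, ρ = 1206 kg/m³
  alloy S: E = 202.0 GPa, ρ = 7833 kg/m³
  alloy P: M = 3.39×10⁻³
  alloy U: M = 1.10×10⁻³
  alloy S: M = 0.749×10⁻³
Alloy P ranks first.

alloy P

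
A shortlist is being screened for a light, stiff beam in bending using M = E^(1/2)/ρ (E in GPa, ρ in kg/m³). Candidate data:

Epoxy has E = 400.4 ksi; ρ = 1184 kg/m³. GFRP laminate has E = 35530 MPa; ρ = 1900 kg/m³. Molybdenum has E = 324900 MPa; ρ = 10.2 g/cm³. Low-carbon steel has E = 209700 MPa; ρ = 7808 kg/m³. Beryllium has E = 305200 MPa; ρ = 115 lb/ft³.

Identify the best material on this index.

beryllium

Normalizing units and computing the index:
  epoxy: E = 2.761 GPa, ρ = 1184 kg/m³
  GFRP laminate: E = 35.53 GPa, ρ = 1900 kg/m³
  molybdenum: E = 324.9 GPa, ρ = 10200 kg/m³
  low-carbon steel: E = 209.7 GPa, ρ = 7808 kg/m³
  beryllium: E = 305.2 GPa, ρ = 1842 kg/m³
  beryllium: M = 9.48×10⁻³
  GFRP laminate: M = 3.14×10⁻³
  low-carbon steel: M = 1.85×10⁻³
  molybdenum: M = 1.77×10⁻³
  epoxy: M = 1.40×10⁻³
Beryllium has the largest M.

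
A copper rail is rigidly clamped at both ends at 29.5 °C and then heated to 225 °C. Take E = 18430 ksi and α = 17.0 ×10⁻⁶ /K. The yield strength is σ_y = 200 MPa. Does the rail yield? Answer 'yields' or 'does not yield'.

E = 18430 ksi = 127.1 GPa.
ΔT = 195.5 K. Constrained thermal stress σ = E·α·ΔT = 127.1×10³ MPa × 17.0×10⁻⁶ × 195.5 = 422 MPa (compressive).
Compare to σ_y = 200 MPa: σ ≥ σ_y, so it yields.

yields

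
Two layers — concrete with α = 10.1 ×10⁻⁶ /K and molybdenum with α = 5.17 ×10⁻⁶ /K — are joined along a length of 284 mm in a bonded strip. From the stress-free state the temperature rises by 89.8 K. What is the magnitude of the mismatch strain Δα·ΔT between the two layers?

4.43×10⁻⁴

Δα = |10.1 − 5.17|×10⁻⁶/K = 4.93×10⁻⁶/K.
Mismatch strain = Δα·ΔT = 4.93×10⁻⁶ × 89.8 = 4.43×10⁻⁴.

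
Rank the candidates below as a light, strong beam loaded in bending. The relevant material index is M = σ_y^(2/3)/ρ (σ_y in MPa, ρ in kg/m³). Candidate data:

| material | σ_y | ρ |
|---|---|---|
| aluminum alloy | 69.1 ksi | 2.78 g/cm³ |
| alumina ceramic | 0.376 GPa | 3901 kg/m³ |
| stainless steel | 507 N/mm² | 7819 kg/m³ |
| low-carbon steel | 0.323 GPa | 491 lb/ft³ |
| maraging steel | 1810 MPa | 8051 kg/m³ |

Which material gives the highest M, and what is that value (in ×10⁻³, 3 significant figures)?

Normalizing units and computing the index:
  aluminum alloy: σ_y = 476.4 MPa, ρ = 2780 kg/m³
  alumina ceramic: σ_y = 376.0 MPa, ρ = 3901 kg/m³
  stainless steel: σ_y = 507.0 MPa, ρ = 7819 kg/m³
  low-carbon steel: σ_y = 323.0 MPa, ρ = 7865 kg/m³
  maraging steel: σ_y = 1810 MPa, ρ = 8051 kg/m³
  aluminum alloy: M = 21.9×10⁻³
  maraging steel: M = 18.4×10⁻³
  alumina ceramic: M = 13.4×10⁻³
  stainless steel: M = 8.13×10⁻³
  low-carbon steel: M = 5.99×10⁻³
The maximum is for aluminum alloy.

aluminum alloy, M = 21.9×10⁻³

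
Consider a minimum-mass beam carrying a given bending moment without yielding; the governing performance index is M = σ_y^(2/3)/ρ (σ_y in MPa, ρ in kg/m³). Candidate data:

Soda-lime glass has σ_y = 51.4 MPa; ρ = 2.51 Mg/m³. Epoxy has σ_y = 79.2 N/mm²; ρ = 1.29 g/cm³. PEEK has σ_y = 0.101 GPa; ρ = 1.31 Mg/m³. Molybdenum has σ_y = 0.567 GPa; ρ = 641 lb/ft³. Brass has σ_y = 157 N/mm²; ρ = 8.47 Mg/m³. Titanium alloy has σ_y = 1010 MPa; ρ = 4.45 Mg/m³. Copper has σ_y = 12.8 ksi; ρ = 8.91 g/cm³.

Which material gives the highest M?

titanium alloy

Putting every candidate on a common basis:
  soda-lime glass: σ_y = 51.40 MPa, ρ = 2510 kg/m³
  epoxy: σ_y = 79.20 MPa, ρ = 1290 kg/m³
  PEEK: σ_y = 101.0 MPa, ρ = 1310 kg/m³
  molybdenum: σ_y = 567.0 MPa, ρ = 10270 kg/m³
  brass: σ_y = 157.0 MPa, ρ = 8470 kg/m³
  titanium alloy: σ_y = 1010 MPa, ρ = 4450 kg/m³
  copper: σ_y = 88.25 MPa, ρ = 8910 kg/m³
  titanium alloy: M = 22.6×10⁻³
  PEEK: M = 16.6×10⁻³
  epoxy: M = 14.3×10⁻³
  molybdenum: M = 6.67×10⁻³
  soda-lime glass: M = 5.51×10⁻³
  brass: M = 3.44×10⁻³
  copper: M = 2.22×10⁻³
Titanium alloy ranks first.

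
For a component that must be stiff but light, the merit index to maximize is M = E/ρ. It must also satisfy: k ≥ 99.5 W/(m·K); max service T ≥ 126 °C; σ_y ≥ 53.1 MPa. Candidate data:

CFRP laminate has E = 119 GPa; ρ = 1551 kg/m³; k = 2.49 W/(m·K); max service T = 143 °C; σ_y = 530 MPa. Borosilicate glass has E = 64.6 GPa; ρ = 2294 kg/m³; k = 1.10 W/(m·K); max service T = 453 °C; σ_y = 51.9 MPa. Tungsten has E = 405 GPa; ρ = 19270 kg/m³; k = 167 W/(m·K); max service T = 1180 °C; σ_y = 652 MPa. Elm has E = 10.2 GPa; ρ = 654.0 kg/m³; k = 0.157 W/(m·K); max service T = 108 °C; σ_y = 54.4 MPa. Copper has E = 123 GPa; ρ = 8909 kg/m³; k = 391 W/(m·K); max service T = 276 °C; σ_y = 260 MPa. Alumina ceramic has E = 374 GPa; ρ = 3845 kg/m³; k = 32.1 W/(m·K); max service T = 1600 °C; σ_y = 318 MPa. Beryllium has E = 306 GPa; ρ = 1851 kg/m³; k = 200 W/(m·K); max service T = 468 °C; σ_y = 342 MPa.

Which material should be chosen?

Screen on constraints: k ≥ 99.5 W/(m·K); max service T ≥ 126 °C; σ_y ≥ 53.1 MPa. Survivors: tungsten, copper, beryllium.
Computing M directly (units already consistent):
  beryllium: M = 165 MN·m/kg
  tungsten: M = 21.0 MN·m/kg
  copper: M = 13.8 MN·m/kg
Beryllium has the largest M.

beryllium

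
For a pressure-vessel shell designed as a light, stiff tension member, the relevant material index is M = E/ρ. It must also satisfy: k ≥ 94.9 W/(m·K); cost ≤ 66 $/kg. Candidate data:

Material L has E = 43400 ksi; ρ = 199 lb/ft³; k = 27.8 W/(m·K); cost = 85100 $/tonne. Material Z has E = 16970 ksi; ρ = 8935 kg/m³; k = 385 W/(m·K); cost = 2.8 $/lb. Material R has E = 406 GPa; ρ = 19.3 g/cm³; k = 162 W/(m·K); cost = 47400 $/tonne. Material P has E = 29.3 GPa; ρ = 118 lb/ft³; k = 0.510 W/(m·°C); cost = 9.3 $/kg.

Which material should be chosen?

Screen on constraints: k ≥ 94.9 W/(m·K); cost ≤ 66 $/kg. Survivors: material Z, material R.
Normalizing units and computing the index:
  material Z: E = 117.0 GPa, ρ = 8935 kg/m³
  material R: E = 406.0 GPa, ρ = 19300 kg/m³
  material R: M = 21.0 MN·m/kg
  material Z: M = 13.1 MN·m/kg
The maximum is for material R.

material R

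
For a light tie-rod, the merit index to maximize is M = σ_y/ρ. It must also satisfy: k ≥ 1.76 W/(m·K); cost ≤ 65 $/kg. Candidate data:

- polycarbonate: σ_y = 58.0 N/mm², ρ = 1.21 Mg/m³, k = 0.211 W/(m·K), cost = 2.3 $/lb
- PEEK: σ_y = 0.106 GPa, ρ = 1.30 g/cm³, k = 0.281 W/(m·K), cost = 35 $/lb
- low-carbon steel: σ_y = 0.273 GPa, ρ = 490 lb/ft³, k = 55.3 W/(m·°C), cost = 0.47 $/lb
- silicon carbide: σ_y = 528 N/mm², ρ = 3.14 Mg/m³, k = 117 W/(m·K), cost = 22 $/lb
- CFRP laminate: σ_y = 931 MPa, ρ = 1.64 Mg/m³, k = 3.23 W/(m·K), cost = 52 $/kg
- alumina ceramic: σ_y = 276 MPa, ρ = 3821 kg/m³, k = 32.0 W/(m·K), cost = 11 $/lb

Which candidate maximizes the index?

CFRP laminate

Screen on constraints: k ≥ 1.76 W/(m·K); cost ≤ 65 $/kg. Survivors: low-carbon steel, silicon carbide, CFRP laminate, alumina ceramic.
After converting to SI:
  low-carbon steel: σ_y = 273.0 MPa, ρ = 7849 kg/m³
  silicon carbide: σ_y = 528.0 MPa, ρ = 3140 kg/m³
  CFRP laminate: σ_y = 931.0 MPa, ρ = 1640 kg/m³
  alumina ceramic: σ_y = 276.0 MPa, ρ = 3821 kg/m³
  CFRP laminate: M = 568 kN·m/kg
  silicon carbide: M = 168 kN·m/kg
  alumina ceramic: M = 72.2 kN·m/kg
  low-carbon steel: M = 34.8 kN·m/kg
CFRP laminate has the largest M.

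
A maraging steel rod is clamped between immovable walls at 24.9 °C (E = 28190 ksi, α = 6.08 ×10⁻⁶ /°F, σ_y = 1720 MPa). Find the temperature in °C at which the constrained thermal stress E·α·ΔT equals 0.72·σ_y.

E = 28190 ksi = 194.4 GPa.
α = 6.08×10⁻⁶/°F × 9/5 = 10.9×10⁻⁶/K.
E·α·ΔT = 1238 MPa ⇒ ΔT = 1238 / (194.4×10³ × 10.9×10⁻⁶) = 582.2 K.
T = 24.9 + 582.2 = 607.1 °C.

607 °C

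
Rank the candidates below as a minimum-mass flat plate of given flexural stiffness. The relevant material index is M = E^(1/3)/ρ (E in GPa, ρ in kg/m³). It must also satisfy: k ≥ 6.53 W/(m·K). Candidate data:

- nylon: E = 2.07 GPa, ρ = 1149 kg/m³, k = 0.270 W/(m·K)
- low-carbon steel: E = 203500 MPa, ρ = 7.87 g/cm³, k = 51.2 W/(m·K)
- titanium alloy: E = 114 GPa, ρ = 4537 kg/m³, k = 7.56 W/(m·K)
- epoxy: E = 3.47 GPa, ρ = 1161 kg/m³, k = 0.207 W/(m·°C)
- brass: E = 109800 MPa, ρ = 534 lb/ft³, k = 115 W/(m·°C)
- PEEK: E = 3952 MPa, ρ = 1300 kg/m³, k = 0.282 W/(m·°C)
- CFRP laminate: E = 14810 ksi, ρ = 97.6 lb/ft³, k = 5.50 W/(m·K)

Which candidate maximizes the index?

titanium alloy

Screen on constraints: k ≥ 6.53 W/(m·K). Survivors: low-carbon steel, titanium alloy, brass.
Putting every candidate on a common basis:
  low-carbon steel: E = 203.5 GPa, ρ = 7870 kg/m³
  titanium alloy: E = 114.0 GPa, ρ = 4537 kg/m³
  brass: E = 109.8 GPa, ρ = 8554 kg/m³
  titanium alloy: M = 1.07×10⁻³
  low-carbon steel: M = 0.747×10⁻³
  brass: M = 0.560×10⁻³
The maximum is for titanium alloy.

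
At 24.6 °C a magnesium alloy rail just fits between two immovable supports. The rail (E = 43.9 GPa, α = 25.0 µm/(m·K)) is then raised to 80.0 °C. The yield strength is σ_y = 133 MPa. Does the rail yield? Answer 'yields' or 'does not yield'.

does not yield

ΔT = 55.40 K. Constrained thermal stress σ = E·α·ΔT = 43.90×10³ MPa × 25.0×10⁻⁶ × 55.40 = 60.8 MPa (compressive).
Compare to σ_y = 133 MPa: σ < σ_y, so it does not yield.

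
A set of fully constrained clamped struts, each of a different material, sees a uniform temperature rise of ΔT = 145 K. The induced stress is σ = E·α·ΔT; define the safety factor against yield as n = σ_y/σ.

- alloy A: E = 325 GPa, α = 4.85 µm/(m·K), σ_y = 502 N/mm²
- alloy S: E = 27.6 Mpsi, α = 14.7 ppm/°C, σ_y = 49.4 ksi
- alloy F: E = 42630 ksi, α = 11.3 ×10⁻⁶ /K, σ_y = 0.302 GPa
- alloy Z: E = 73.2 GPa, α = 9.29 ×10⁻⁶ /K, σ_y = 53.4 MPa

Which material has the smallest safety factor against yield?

In consistent units (E in GPa, α in ×10⁻⁶/K, σ_y in MPa):
  alloy A: E = 325.0, α = 4.85, σ_y = 502.0 → σ = 229 MPa, n = 2.20
  alloy S: E = 190.3, α = 14.7, σ_y = 340.6 → σ = 406 MPa, n = 0.840
  alloy F: E = 293.9, α = 11.3, σ_y = 302.0 → σ = 482 MPa, n = 0.627
  alloy Z: E = 73.20, α = 9.29, σ_y = 53.40 → σ = 98.6 MPa, n = 0.542
The minimum is alloy Z at n = 0.542.

alloy Z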